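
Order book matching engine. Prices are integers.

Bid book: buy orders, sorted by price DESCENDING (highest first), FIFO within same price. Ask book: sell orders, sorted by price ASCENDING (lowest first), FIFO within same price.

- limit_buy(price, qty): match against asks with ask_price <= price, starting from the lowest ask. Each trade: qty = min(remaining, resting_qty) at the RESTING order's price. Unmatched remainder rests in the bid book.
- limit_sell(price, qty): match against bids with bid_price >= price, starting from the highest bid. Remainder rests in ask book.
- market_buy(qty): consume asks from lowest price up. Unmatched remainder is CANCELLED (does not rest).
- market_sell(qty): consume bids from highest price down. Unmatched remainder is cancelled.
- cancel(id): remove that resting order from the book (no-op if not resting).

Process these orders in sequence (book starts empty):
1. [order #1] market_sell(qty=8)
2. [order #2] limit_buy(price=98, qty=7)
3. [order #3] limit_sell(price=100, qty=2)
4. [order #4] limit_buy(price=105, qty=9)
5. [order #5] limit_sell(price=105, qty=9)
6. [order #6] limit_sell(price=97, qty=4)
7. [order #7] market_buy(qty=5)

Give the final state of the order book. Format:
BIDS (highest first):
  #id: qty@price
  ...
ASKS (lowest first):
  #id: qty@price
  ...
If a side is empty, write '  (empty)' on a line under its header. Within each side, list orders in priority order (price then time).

Answer: BIDS (highest first):
  #2: 3@98
ASKS (lowest first):
  (empty)

Derivation:
After op 1 [order #1] market_sell(qty=8): fills=none; bids=[-] asks=[-]
After op 2 [order #2] limit_buy(price=98, qty=7): fills=none; bids=[#2:7@98] asks=[-]
After op 3 [order #3] limit_sell(price=100, qty=2): fills=none; bids=[#2:7@98] asks=[#3:2@100]
After op 4 [order #4] limit_buy(price=105, qty=9): fills=#4x#3:2@100; bids=[#4:7@105 #2:7@98] asks=[-]
After op 5 [order #5] limit_sell(price=105, qty=9): fills=#4x#5:7@105; bids=[#2:7@98] asks=[#5:2@105]
After op 6 [order #6] limit_sell(price=97, qty=4): fills=#2x#6:4@98; bids=[#2:3@98] asks=[#5:2@105]
After op 7 [order #7] market_buy(qty=5): fills=#7x#5:2@105; bids=[#2:3@98] asks=[-]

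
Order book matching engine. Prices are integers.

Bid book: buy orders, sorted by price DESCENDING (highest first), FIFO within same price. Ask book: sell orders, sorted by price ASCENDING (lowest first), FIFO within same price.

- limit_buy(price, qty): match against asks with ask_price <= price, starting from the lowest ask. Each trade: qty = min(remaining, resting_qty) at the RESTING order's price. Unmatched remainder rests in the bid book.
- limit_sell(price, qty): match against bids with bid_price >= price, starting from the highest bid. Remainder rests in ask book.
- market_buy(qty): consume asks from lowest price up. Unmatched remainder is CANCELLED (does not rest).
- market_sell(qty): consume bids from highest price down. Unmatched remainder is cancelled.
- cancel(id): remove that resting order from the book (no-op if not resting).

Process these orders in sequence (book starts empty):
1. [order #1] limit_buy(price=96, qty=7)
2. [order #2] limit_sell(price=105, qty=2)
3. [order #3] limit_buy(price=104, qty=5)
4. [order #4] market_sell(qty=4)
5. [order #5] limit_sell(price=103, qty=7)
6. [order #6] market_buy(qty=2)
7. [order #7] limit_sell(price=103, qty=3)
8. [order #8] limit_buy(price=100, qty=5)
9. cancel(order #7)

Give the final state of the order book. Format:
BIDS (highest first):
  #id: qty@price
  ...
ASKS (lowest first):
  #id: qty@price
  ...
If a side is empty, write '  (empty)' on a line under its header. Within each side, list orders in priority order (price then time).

Answer: BIDS (highest first):
  #8: 5@100
  #1: 7@96
ASKS (lowest first):
  #5: 4@103
  #2: 2@105

Derivation:
After op 1 [order #1] limit_buy(price=96, qty=7): fills=none; bids=[#1:7@96] asks=[-]
After op 2 [order #2] limit_sell(price=105, qty=2): fills=none; bids=[#1:7@96] asks=[#2:2@105]
After op 3 [order #3] limit_buy(price=104, qty=5): fills=none; bids=[#3:5@104 #1:7@96] asks=[#2:2@105]
After op 4 [order #4] market_sell(qty=4): fills=#3x#4:4@104; bids=[#3:1@104 #1:7@96] asks=[#2:2@105]
After op 5 [order #5] limit_sell(price=103, qty=7): fills=#3x#5:1@104; bids=[#1:7@96] asks=[#5:6@103 #2:2@105]
After op 6 [order #6] market_buy(qty=2): fills=#6x#5:2@103; bids=[#1:7@96] asks=[#5:4@103 #2:2@105]
After op 7 [order #7] limit_sell(price=103, qty=3): fills=none; bids=[#1:7@96] asks=[#5:4@103 #7:3@103 #2:2@105]
After op 8 [order #8] limit_buy(price=100, qty=5): fills=none; bids=[#8:5@100 #1:7@96] asks=[#5:4@103 #7:3@103 #2:2@105]
After op 9 cancel(order #7): fills=none; bids=[#8:5@100 #1:7@96] asks=[#5:4@103 #2:2@105]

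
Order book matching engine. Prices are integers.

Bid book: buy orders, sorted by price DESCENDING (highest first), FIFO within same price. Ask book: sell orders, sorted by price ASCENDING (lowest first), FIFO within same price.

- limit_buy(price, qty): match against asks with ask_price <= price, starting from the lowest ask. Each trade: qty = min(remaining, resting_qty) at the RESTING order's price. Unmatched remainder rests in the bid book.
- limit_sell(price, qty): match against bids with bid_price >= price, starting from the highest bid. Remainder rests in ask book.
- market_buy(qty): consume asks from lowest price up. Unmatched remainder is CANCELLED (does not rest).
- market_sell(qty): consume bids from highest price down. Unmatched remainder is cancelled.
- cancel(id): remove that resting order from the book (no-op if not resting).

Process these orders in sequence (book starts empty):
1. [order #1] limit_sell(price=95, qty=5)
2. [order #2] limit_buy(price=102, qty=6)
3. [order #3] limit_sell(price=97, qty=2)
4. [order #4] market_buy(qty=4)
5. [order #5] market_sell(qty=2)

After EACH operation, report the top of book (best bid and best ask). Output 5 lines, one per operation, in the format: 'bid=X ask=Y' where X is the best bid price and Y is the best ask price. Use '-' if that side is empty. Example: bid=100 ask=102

After op 1 [order #1] limit_sell(price=95, qty=5): fills=none; bids=[-] asks=[#1:5@95]
After op 2 [order #2] limit_buy(price=102, qty=6): fills=#2x#1:5@95; bids=[#2:1@102] asks=[-]
After op 3 [order #3] limit_sell(price=97, qty=2): fills=#2x#3:1@102; bids=[-] asks=[#3:1@97]
After op 4 [order #4] market_buy(qty=4): fills=#4x#3:1@97; bids=[-] asks=[-]
After op 5 [order #5] market_sell(qty=2): fills=none; bids=[-] asks=[-]

Answer: bid=- ask=95
bid=102 ask=-
bid=- ask=97
bid=- ask=-
bid=- ask=-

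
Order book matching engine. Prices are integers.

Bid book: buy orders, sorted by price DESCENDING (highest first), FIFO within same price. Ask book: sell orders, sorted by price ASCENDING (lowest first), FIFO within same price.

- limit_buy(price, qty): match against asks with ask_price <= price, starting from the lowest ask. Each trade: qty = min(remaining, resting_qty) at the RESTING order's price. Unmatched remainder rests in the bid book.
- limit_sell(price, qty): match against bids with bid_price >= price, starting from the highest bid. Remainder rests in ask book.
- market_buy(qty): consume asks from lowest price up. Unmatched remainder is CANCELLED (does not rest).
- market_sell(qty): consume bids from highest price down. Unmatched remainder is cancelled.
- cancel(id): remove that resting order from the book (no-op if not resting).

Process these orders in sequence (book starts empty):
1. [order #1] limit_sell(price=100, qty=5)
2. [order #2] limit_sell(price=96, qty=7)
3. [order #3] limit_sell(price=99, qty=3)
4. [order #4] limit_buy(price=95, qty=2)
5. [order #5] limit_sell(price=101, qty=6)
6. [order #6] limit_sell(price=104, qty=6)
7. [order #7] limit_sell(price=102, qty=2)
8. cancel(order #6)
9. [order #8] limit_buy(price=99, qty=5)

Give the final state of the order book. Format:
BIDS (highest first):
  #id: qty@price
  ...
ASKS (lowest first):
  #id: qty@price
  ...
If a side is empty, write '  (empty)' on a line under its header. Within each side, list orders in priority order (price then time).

After op 1 [order #1] limit_sell(price=100, qty=5): fills=none; bids=[-] asks=[#1:5@100]
After op 2 [order #2] limit_sell(price=96, qty=7): fills=none; bids=[-] asks=[#2:7@96 #1:5@100]
After op 3 [order #3] limit_sell(price=99, qty=3): fills=none; bids=[-] asks=[#2:7@96 #3:3@99 #1:5@100]
After op 4 [order #4] limit_buy(price=95, qty=2): fills=none; bids=[#4:2@95] asks=[#2:7@96 #3:3@99 #1:5@100]
After op 5 [order #5] limit_sell(price=101, qty=6): fills=none; bids=[#4:2@95] asks=[#2:7@96 #3:3@99 #1:5@100 #5:6@101]
After op 6 [order #6] limit_sell(price=104, qty=6): fills=none; bids=[#4:2@95] asks=[#2:7@96 #3:3@99 #1:5@100 #5:6@101 #6:6@104]
After op 7 [order #7] limit_sell(price=102, qty=2): fills=none; bids=[#4:2@95] asks=[#2:7@96 #3:3@99 #1:5@100 #5:6@101 #7:2@102 #6:6@104]
After op 8 cancel(order #6): fills=none; bids=[#4:2@95] asks=[#2:7@96 #3:3@99 #1:5@100 #5:6@101 #7:2@102]
After op 9 [order #8] limit_buy(price=99, qty=5): fills=#8x#2:5@96; bids=[#4:2@95] asks=[#2:2@96 #3:3@99 #1:5@100 #5:6@101 #7:2@102]

Answer: BIDS (highest first):
  #4: 2@95
ASKS (lowest first):
  #2: 2@96
  #3: 3@99
  #1: 5@100
  #5: 6@101
  #7: 2@102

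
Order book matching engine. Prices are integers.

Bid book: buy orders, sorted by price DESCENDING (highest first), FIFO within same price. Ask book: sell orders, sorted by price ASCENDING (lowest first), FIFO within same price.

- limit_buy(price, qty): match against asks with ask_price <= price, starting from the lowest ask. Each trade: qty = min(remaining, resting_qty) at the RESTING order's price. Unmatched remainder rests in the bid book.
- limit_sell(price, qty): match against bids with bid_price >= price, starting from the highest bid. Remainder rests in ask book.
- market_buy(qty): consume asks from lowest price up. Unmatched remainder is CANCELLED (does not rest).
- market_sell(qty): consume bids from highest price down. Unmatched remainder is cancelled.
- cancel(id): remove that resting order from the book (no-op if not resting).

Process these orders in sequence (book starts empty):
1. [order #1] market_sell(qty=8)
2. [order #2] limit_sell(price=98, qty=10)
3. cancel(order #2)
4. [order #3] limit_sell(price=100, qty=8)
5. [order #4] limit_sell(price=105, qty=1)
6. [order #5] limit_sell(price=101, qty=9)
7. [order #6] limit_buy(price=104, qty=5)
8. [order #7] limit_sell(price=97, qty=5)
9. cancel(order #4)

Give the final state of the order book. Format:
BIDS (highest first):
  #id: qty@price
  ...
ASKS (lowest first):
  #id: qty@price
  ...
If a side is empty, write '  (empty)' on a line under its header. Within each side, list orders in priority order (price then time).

After op 1 [order #1] market_sell(qty=8): fills=none; bids=[-] asks=[-]
After op 2 [order #2] limit_sell(price=98, qty=10): fills=none; bids=[-] asks=[#2:10@98]
After op 3 cancel(order #2): fills=none; bids=[-] asks=[-]
After op 4 [order #3] limit_sell(price=100, qty=8): fills=none; bids=[-] asks=[#3:8@100]
After op 5 [order #4] limit_sell(price=105, qty=1): fills=none; bids=[-] asks=[#3:8@100 #4:1@105]
After op 6 [order #5] limit_sell(price=101, qty=9): fills=none; bids=[-] asks=[#3:8@100 #5:9@101 #4:1@105]
After op 7 [order #6] limit_buy(price=104, qty=5): fills=#6x#3:5@100; bids=[-] asks=[#3:3@100 #5:9@101 #4:1@105]
After op 8 [order #7] limit_sell(price=97, qty=5): fills=none; bids=[-] asks=[#7:5@97 #3:3@100 #5:9@101 #4:1@105]
After op 9 cancel(order #4): fills=none; bids=[-] asks=[#7:5@97 #3:3@100 #5:9@101]

Answer: BIDS (highest first):
  (empty)
ASKS (lowest first):
  #7: 5@97
  #3: 3@100
  #5: 9@101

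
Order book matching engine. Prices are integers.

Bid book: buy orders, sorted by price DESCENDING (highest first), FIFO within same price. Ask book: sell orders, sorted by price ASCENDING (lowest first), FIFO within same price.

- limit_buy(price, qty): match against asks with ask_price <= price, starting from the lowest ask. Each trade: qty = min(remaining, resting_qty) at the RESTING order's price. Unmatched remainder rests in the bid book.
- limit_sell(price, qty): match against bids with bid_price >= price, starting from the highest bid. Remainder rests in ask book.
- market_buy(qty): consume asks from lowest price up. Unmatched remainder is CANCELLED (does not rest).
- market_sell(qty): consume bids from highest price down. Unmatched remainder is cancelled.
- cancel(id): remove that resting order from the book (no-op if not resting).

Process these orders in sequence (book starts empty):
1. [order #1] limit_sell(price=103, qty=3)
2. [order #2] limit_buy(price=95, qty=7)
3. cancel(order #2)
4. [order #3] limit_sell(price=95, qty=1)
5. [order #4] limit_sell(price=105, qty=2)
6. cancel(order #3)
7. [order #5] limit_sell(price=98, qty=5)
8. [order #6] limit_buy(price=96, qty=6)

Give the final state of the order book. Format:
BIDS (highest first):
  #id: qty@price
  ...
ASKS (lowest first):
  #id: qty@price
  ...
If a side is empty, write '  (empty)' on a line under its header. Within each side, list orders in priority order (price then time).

After op 1 [order #1] limit_sell(price=103, qty=3): fills=none; bids=[-] asks=[#1:3@103]
After op 2 [order #2] limit_buy(price=95, qty=7): fills=none; bids=[#2:7@95] asks=[#1:3@103]
After op 3 cancel(order #2): fills=none; bids=[-] asks=[#1:3@103]
After op 4 [order #3] limit_sell(price=95, qty=1): fills=none; bids=[-] asks=[#3:1@95 #1:3@103]
After op 5 [order #4] limit_sell(price=105, qty=2): fills=none; bids=[-] asks=[#3:1@95 #1:3@103 #4:2@105]
After op 6 cancel(order #3): fills=none; bids=[-] asks=[#1:3@103 #4:2@105]
After op 7 [order #5] limit_sell(price=98, qty=5): fills=none; bids=[-] asks=[#5:5@98 #1:3@103 #4:2@105]
After op 8 [order #6] limit_buy(price=96, qty=6): fills=none; bids=[#6:6@96] asks=[#5:5@98 #1:3@103 #4:2@105]

Answer: BIDS (highest first):
  #6: 6@96
ASKS (lowest first):
  #5: 5@98
  #1: 3@103
  #4: 2@105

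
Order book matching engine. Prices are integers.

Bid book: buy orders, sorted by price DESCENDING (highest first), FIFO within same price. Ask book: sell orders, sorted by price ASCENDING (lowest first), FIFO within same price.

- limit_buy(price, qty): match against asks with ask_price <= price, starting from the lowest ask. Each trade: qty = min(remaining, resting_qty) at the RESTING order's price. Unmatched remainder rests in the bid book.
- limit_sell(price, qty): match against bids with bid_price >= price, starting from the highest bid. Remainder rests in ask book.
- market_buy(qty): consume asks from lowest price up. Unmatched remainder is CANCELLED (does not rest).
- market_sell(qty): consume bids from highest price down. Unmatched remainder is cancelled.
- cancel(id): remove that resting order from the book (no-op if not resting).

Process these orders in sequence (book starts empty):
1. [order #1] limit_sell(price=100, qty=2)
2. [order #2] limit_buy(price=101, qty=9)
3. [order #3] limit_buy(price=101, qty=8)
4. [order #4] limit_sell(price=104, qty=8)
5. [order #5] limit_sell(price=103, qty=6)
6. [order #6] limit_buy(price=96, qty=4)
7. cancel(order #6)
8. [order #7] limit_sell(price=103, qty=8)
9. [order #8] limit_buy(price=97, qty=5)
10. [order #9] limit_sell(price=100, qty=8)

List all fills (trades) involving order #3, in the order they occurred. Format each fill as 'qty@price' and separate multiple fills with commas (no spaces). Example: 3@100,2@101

Answer: 1@101

Derivation:
After op 1 [order #1] limit_sell(price=100, qty=2): fills=none; bids=[-] asks=[#1:2@100]
After op 2 [order #2] limit_buy(price=101, qty=9): fills=#2x#1:2@100; bids=[#2:7@101] asks=[-]
After op 3 [order #3] limit_buy(price=101, qty=8): fills=none; bids=[#2:7@101 #3:8@101] asks=[-]
After op 4 [order #4] limit_sell(price=104, qty=8): fills=none; bids=[#2:7@101 #3:8@101] asks=[#4:8@104]
After op 5 [order #5] limit_sell(price=103, qty=6): fills=none; bids=[#2:7@101 #3:8@101] asks=[#5:6@103 #4:8@104]
After op 6 [order #6] limit_buy(price=96, qty=4): fills=none; bids=[#2:7@101 #3:8@101 #6:4@96] asks=[#5:6@103 #4:8@104]
After op 7 cancel(order #6): fills=none; bids=[#2:7@101 #3:8@101] asks=[#5:6@103 #4:8@104]
After op 8 [order #7] limit_sell(price=103, qty=8): fills=none; bids=[#2:7@101 #3:8@101] asks=[#5:6@103 #7:8@103 #4:8@104]
After op 9 [order #8] limit_buy(price=97, qty=5): fills=none; bids=[#2:7@101 #3:8@101 #8:5@97] asks=[#5:6@103 #7:8@103 #4:8@104]
After op 10 [order #9] limit_sell(price=100, qty=8): fills=#2x#9:7@101 #3x#9:1@101; bids=[#3:7@101 #8:5@97] asks=[#5:6@103 #7:8@103 #4:8@104]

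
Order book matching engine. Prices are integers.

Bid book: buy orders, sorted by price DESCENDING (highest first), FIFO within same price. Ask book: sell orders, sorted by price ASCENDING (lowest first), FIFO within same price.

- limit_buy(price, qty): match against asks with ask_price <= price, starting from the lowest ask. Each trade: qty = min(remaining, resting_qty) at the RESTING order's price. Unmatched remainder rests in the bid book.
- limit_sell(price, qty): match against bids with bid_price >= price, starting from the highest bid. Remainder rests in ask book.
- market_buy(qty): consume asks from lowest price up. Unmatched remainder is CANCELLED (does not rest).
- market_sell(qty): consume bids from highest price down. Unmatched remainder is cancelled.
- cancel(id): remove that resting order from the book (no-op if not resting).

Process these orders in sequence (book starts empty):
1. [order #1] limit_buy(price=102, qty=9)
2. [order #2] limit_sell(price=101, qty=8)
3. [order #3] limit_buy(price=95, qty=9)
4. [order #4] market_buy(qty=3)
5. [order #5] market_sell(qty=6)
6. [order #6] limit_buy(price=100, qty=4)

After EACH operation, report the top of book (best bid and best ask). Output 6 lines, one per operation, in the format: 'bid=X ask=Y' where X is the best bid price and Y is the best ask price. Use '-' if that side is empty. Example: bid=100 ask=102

After op 1 [order #1] limit_buy(price=102, qty=9): fills=none; bids=[#1:9@102] asks=[-]
After op 2 [order #2] limit_sell(price=101, qty=8): fills=#1x#2:8@102; bids=[#1:1@102] asks=[-]
After op 3 [order #3] limit_buy(price=95, qty=9): fills=none; bids=[#1:1@102 #3:9@95] asks=[-]
After op 4 [order #4] market_buy(qty=3): fills=none; bids=[#1:1@102 #3:9@95] asks=[-]
After op 5 [order #5] market_sell(qty=6): fills=#1x#5:1@102 #3x#5:5@95; bids=[#3:4@95] asks=[-]
After op 6 [order #6] limit_buy(price=100, qty=4): fills=none; bids=[#6:4@100 #3:4@95] asks=[-]

Answer: bid=102 ask=-
bid=102 ask=-
bid=102 ask=-
bid=102 ask=-
bid=95 ask=-
bid=100 ask=-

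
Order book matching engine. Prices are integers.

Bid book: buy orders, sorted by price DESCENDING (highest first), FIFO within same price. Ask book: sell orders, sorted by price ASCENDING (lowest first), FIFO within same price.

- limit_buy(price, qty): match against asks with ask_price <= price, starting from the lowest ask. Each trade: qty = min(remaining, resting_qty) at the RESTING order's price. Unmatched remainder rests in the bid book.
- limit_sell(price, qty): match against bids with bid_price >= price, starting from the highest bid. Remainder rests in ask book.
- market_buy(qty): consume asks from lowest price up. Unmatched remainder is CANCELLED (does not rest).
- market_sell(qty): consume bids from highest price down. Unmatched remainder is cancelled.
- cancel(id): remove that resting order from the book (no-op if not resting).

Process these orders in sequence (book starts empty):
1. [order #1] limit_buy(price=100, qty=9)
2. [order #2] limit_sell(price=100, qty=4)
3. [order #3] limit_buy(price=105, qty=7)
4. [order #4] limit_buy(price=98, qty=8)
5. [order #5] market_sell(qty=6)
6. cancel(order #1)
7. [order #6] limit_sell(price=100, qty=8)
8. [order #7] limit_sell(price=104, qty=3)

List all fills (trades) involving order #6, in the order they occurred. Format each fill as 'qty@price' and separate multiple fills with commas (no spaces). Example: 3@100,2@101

Answer: 1@105

Derivation:
After op 1 [order #1] limit_buy(price=100, qty=9): fills=none; bids=[#1:9@100] asks=[-]
After op 2 [order #2] limit_sell(price=100, qty=4): fills=#1x#2:4@100; bids=[#1:5@100] asks=[-]
After op 3 [order #3] limit_buy(price=105, qty=7): fills=none; bids=[#3:7@105 #1:5@100] asks=[-]
After op 4 [order #4] limit_buy(price=98, qty=8): fills=none; bids=[#3:7@105 #1:5@100 #4:8@98] asks=[-]
After op 5 [order #5] market_sell(qty=6): fills=#3x#5:6@105; bids=[#3:1@105 #1:5@100 #4:8@98] asks=[-]
After op 6 cancel(order #1): fills=none; bids=[#3:1@105 #4:8@98] asks=[-]
After op 7 [order #6] limit_sell(price=100, qty=8): fills=#3x#6:1@105; bids=[#4:8@98] asks=[#6:7@100]
After op 8 [order #7] limit_sell(price=104, qty=3): fills=none; bids=[#4:8@98] asks=[#6:7@100 #7:3@104]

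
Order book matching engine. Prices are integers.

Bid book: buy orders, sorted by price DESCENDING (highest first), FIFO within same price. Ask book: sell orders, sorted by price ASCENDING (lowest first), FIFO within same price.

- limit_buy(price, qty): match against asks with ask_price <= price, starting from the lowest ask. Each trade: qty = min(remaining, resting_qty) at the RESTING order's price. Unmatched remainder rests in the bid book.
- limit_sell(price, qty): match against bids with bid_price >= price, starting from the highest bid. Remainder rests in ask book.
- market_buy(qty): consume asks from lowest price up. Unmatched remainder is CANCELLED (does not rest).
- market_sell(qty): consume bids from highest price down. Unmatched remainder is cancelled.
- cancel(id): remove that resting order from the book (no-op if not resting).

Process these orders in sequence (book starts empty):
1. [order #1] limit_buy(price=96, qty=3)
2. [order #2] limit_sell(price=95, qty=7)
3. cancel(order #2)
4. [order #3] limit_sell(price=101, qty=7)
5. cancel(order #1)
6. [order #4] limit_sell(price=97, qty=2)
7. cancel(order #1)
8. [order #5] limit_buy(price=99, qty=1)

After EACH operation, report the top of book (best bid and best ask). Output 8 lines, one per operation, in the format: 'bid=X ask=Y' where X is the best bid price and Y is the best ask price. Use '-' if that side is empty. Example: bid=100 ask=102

After op 1 [order #1] limit_buy(price=96, qty=3): fills=none; bids=[#1:3@96] asks=[-]
After op 2 [order #2] limit_sell(price=95, qty=7): fills=#1x#2:3@96; bids=[-] asks=[#2:4@95]
After op 3 cancel(order #2): fills=none; bids=[-] asks=[-]
After op 4 [order #3] limit_sell(price=101, qty=7): fills=none; bids=[-] asks=[#3:7@101]
After op 5 cancel(order #1): fills=none; bids=[-] asks=[#3:7@101]
After op 6 [order #4] limit_sell(price=97, qty=2): fills=none; bids=[-] asks=[#4:2@97 #3:7@101]
After op 7 cancel(order #1): fills=none; bids=[-] asks=[#4:2@97 #3:7@101]
After op 8 [order #5] limit_buy(price=99, qty=1): fills=#5x#4:1@97; bids=[-] asks=[#4:1@97 #3:7@101]

Answer: bid=96 ask=-
bid=- ask=95
bid=- ask=-
bid=- ask=101
bid=- ask=101
bid=- ask=97
bid=- ask=97
bid=- ask=97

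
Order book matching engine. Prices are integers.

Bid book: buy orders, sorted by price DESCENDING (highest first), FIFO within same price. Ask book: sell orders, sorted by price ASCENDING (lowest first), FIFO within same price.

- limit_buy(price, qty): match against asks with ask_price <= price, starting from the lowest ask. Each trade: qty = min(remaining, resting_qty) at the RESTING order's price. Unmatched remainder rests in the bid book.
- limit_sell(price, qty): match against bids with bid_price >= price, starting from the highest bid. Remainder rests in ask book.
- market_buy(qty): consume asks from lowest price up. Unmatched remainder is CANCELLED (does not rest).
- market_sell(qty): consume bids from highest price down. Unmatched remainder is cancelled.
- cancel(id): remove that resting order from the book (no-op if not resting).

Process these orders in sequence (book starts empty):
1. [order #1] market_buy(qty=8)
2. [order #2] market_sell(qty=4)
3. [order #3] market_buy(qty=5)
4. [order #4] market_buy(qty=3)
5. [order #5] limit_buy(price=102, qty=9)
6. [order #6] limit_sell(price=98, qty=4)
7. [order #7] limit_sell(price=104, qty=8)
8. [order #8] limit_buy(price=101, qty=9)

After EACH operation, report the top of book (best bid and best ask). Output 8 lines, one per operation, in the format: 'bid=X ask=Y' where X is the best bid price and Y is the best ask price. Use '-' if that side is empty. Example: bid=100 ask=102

After op 1 [order #1] market_buy(qty=8): fills=none; bids=[-] asks=[-]
After op 2 [order #2] market_sell(qty=4): fills=none; bids=[-] asks=[-]
After op 3 [order #3] market_buy(qty=5): fills=none; bids=[-] asks=[-]
After op 4 [order #4] market_buy(qty=3): fills=none; bids=[-] asks=[-]
After op 5 [order #5] limit_buy(price=102, qty=9): fills=none; bids=[#5:9@102] asks=[-]
After op 6 [order #6] limit_sell(price=98, qty=4): fills=#5x#6:4@102; bids=[#5:5@102] asks=[-]
After op 7 [order #7] limit_sell(price=104, qty=8): fills=none; bids=[#5:5@102] asks=[#7:8@104]
After op 8 [order #8] limit_buy(price=101, qty=9): fills=none; bids=[#5:5@102 #8:9@101] asks=[#7:8@104]

Answer: bid=- ask=-
bid=- ask=-
bid=- ask=-
bid=- ask=-
bid=102 ask=-
bid=102 ask=-
bid=102 ask=104
bid=102 ask=104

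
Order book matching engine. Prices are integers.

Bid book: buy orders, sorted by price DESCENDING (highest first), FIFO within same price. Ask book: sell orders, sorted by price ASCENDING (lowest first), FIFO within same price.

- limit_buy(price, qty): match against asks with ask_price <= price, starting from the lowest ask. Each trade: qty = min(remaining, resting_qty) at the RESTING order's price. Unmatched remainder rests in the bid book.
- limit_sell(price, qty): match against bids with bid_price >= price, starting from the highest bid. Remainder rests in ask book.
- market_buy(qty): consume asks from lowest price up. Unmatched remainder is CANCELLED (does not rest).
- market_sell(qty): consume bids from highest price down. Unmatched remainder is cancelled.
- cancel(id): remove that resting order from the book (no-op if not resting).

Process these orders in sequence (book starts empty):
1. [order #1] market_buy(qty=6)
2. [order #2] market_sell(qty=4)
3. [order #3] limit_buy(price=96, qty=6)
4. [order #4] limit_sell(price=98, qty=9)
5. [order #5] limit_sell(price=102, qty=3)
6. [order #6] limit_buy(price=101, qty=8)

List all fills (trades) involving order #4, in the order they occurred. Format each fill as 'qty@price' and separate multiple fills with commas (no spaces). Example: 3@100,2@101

After op 1 [order #1] market_buy(qty=6): fills=none; bids=[-] asks=[-]
After op 2 [order #2] market_sell(qty=4): fills=none; bids=[-] asks=[-]
After op 3 [order #3] limit_buy(price=96, qty=6): fills=none; bids=[#3:6@96] asks=[-]
After op 4 [order #4] limit_sell(price=98, qty=9): fills=none; bids=[#3:6@96] asks=[#4:9@98]
After op 5 [order #5] limit_sell(price=102, qty=3): fills=none; bids=[#3:6@96] asks=[#4:9@98 #5:3@102]
After op 6 [order #6] limit_buy(price=101, qty=8): fills=#6x#4:8@98; bids=[#3:6@96] asks=[#4:1@98 #5:3@102]

Answer: 8@98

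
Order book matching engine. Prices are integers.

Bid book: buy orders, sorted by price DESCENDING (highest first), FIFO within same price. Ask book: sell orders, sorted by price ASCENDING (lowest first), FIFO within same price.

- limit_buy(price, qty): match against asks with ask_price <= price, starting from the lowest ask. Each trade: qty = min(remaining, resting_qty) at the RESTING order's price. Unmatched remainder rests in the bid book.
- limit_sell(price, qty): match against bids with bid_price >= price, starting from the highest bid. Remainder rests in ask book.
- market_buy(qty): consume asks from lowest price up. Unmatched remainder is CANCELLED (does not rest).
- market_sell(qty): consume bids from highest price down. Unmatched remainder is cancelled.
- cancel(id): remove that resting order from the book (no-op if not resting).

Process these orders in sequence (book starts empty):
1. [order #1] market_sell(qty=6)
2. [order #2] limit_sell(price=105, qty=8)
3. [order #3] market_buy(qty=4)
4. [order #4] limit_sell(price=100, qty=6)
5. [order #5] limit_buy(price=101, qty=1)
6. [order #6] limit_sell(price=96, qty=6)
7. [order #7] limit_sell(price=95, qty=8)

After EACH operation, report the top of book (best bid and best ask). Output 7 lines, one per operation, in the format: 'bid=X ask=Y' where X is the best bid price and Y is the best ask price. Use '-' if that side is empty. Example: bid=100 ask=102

After op 1 [order #1] market_sell(qty=6): fills=none; bids=[-] asks=[-]
After op 2 [order #2] limit_sell(price=105, qty=8): fills=none; bids=[-] asks=[#2:8@105]
After op 3 [order #3] market_buy(qty=4): fills=#3x#2:4@105; bids=[-] asks=[#2:4@105]
After op 4 [order #4] limit_sell(price=100, qty=6): fills=none; bids=[-] asks=[#4:6@100 #2:4@105]
After op 5 [order #5] limit_buy(price=101, qty=1): fills=#5x#4:1@100; bids=[-] asks=[#4:5@100 #2:4@105]
After op 6 [order #6] limit_sell(price=96, qty=6): fills=none; bids=[-] asks=[#6:6@96 #4:5@100 #2:4@105]
After op 7 [order #7] limit_sell(price=95, qty=8): fills=none; bids=[-] asks=[#7:8@95 #6:6@96 #4:5@100 #2:4@105]

Answer: bid=- ask=-
bid=- ask=105
bid=- ask=105
bid=- ask=100
bid=- ask=100
bid=- ask=96
bid=- ask=95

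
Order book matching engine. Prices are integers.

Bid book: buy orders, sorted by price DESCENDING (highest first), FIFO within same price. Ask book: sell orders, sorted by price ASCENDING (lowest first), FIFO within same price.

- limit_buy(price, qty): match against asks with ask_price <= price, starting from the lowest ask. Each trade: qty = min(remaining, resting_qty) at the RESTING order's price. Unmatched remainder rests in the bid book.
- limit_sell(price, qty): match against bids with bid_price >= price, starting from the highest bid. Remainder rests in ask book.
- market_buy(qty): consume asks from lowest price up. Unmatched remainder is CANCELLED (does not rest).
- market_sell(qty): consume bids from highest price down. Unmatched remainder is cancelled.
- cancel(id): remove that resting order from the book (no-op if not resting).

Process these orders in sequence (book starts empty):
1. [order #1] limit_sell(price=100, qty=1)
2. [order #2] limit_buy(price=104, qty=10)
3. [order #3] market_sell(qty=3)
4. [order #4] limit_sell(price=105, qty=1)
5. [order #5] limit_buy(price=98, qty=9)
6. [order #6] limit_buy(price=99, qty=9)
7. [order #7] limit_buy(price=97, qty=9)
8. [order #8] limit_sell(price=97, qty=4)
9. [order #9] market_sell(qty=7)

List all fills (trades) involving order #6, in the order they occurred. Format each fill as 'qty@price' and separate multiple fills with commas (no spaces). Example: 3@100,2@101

Answer: 5@99

Derivation:
After op 1 [order #1] limit_sell(price=100, qty=1): fills=none; bids=[-] asks=[#1:1@100]
After op 2 [order #2] limit_buy(price=104, qty=10): fills=#2x#1:1@100; bids=[#2:9@104] asks=[-]
After op 3 [order #3] market_sell(qty=3): fills=#2x#3:3@104; bids=[#2:6@104] asks=[-]
After op 4 [order #4] limit_sell(price=105, qty=1): fills=none; bids=[#2:6@104] asks=[#4:1@105]
After op 5 [order #5] limit_buy(price=98, qty=9): fills=none; bids=[#2:6@104 #5:9@98] asks=[#4:1@105]
After op 6 [order #6] limit_buy(price=99, qty=9): fills=none; bids=[#2:6@104 #6:9@99 #5:9@98] asks=[#4:1@105]
After op 7 [order #7] limit_buy(price=97, qty=9): fills=none; bids=[#2:6@104 #6:9@99 #5:9@98 #7:9@97] asks=[#4:1@105]
After op 8 [order #8] limit_sell(price=97, qty=4): fills=#2x#8:4@104; bids=[#2:2@104 #6:9@99 #5:9@98 #7:9@97] asks=[#4:1@105]
After op 9 [order #9] market_sell(qty=7): fills=#2x#9:2@104 #6x#9:5@99; bids=[#6:4@99 #5:9@98 #7:9@97] asks=[#4:1@105]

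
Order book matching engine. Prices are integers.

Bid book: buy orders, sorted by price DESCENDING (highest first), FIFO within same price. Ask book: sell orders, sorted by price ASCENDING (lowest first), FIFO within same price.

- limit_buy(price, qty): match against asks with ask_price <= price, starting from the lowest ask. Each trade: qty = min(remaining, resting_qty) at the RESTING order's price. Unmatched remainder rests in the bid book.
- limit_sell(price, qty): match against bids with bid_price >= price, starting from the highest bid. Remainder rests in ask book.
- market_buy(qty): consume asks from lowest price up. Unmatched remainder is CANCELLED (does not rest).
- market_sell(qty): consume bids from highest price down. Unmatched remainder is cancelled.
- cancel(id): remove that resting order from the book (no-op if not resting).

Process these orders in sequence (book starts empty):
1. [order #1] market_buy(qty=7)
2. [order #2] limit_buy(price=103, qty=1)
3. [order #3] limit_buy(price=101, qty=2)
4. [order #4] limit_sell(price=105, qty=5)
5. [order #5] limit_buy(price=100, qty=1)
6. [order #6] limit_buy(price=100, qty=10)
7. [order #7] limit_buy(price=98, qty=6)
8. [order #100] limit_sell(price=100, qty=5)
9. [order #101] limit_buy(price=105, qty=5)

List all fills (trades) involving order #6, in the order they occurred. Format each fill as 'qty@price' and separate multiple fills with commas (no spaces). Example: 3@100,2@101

Answer: 1@100

Derivation:
After op 1 [order #1] market_buy(qty=7): fills=none; bids=[-] asks=[-]
After op 2 [order #2] limit_buy(price=103, qty=1): fills=none; bids=[#2:1@103] asks=[-]
After op 3 [order #3] limit_buy(price=101, qty=2): fills=none; bids=[#2:1@103 #3:2@101] asks=[-]
After op 4 [order #4] limit_sell(price=105, qty=5): fills=none; bids=[#2:1@103 #3:2@101] asks=[#4:5@105]
After op 5 [order #5] limit_buy(price=100, qty=1): fills=none; bids=[#2:1@103 #3:2@101 #5:1@100] asks=[#4:5@105]
After op 6 [order #6] limit_buy(price=100, qty=10): fills=none; bids=[#2:1@103 #3:2@101 #5:1@100 #6:10@100] asks=[#4:5@105]
After op 7 [order #7] limit_buy(price=98, qty=6): fills=none; bids=[#2:1@103 #3:2@101 #5:1@100 #6:10@100 #7:6@98] asks=[#4:5@105]
After op 8 [order #100] limit_sell(price=100, qty=5): fills=#2x#100:1@103 #3x#100:2@101 #5x#100:1@100 #6x#100:1@100; bids=[#6:9@100 #7:6@98] asks=[#4:5@105]
After op 9 [order #101] limit_buy(price=105, qty=5): fills=#101x#4:5@105; bids=[#6:9@100 #7:6@98] asks=[-]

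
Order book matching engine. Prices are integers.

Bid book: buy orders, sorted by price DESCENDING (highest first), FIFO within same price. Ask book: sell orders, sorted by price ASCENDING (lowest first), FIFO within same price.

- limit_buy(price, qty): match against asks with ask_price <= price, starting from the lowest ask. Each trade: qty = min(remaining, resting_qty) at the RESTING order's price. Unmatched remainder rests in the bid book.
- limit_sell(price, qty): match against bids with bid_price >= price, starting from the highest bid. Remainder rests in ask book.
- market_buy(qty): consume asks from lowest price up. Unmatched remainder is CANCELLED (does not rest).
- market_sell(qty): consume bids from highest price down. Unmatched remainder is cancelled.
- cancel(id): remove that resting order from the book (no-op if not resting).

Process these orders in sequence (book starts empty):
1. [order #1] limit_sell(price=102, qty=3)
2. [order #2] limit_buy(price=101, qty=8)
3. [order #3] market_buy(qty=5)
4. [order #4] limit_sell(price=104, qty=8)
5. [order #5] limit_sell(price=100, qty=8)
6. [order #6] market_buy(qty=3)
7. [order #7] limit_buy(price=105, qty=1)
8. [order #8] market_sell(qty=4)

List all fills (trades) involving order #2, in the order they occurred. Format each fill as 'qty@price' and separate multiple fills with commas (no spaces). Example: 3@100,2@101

After op 1 [order #1] limit_sell(price=102, qty=3): fills=none; bids=[-] asks=[#1:3@102]
After op 2 [order #2] limit_buy(price=101, qty=8): fills=none; bids=[#2:8@101] asks=[#1:3@102]
After op 3 [order #3] market_buy(qty=5): fills=#3x#1:3@102; bids=[#2:8@101] asks=[-]
After op 4 [order #4] limit_sell(price=104, qty=8): fills=none; bids=[#2:8@101] asks=[#4:8@104]
After op 5 [order #5] limit_sell(price=100, qty=8): fills=#2x#5:8@101; bids=[-] asks=[#4:8@104]
After op 6 [order #6] market_buy(qty=3): fills=#6x#4:3@104; bids=[-] asks=[#4:5@104]
After op 7 [order #7] limit_buy(price=105, qty=1): fills=#7x#4:1@104; bids=[-] asks=[#4:4@104]
After op 8 [order #8] market_sell(qty=4): fills=none; bids=[-] asks=[#4:4@104]

Answer: 8@101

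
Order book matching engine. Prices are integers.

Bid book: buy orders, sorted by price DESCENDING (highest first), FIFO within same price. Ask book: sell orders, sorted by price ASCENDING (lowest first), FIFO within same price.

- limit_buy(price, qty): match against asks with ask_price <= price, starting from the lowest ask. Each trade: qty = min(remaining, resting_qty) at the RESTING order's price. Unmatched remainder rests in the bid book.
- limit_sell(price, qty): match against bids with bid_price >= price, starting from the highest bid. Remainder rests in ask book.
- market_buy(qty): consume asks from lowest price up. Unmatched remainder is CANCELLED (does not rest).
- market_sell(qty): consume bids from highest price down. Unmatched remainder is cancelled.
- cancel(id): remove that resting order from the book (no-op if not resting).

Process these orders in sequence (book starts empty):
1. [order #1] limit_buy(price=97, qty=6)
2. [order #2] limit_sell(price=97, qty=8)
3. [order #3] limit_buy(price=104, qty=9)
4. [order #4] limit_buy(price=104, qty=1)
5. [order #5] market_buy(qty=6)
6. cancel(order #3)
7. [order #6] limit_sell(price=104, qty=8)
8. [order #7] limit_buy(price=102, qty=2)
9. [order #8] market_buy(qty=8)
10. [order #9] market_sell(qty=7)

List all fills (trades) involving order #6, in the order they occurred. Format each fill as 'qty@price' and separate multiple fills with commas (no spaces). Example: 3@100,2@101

After op 1 [order #1] limit_buy(price=97, qty=6): fills=none; bids=[#1:6@97] asks=[-]
After op 2 [order #2] limit_sell(price=97, qty=8): fills=#1x#2:6@97; bids=[-] asks=[#2:2@97]
After op 3 [order #3] limit_buy(price=104, qty=9): fills=#3x#2:2@97; bids=[#3:7@104] asks=[-]
After op 4 [order #4] limit_buy(price=104, qty=1): fills=none; bids=[#3:7@104 #4:1@104] asks=[-]
After op 5 [order #5] market_buy(qty=6): fills=none; bids=[#3:7@104 #4:1@104] asks=[-]
After op 6 cancel(order #3): fills=none; bids=[#4:1@104] asks=[-]
After op 7 [order #6] limit_sell(price=104, qty=8): fills=#4x#6:1@104; bids=[-] asks=[#6:7@104]
After op 8 [order #7] limit_buy(price=102, qty=2): fills=none; bids=[#7:2@102] asks=[#6:7@104]
After op 9 [order #8] market_buy(qty=8): fills=#8x#6:7@104; bids=[#7:2@102] asks=[-]
After op 10 [order #9] market_sell(qty=7): fills=#7x#9:2@102; bids=[-] asks=[-]

Answer: 1@104,7@104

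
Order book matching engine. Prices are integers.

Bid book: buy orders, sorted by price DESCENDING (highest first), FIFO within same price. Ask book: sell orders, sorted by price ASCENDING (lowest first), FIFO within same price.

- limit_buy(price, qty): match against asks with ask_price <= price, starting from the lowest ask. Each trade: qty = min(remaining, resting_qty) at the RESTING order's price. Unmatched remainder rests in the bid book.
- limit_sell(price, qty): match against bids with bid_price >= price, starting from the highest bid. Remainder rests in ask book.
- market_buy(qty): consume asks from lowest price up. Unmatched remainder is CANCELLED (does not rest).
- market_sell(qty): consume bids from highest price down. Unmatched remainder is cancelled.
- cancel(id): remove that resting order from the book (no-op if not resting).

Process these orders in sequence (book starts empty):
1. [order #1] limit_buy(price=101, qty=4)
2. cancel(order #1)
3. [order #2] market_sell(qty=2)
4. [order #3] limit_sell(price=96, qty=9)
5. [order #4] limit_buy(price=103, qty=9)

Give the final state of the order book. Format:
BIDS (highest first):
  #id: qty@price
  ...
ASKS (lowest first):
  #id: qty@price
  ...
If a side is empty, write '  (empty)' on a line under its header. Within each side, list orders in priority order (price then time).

After op 1 [order #1] limit_buy(price=101, qty=4): fills=none; bids=[#1:4@101] asks=[-]
After op 2 cancel(order #1): fills=none; bids=[-] asks=[-]
After op 3 [order #2] market_sell(qty=2): fills=none; bids=[-] asks=[-]
After op 4 [order #3] limit_sell(price=96, qty=9): fills=none; bids=[-] asks=[#3:9@96]
After op 5 [order #4] limit_buy(price=103, qty=9): fills=#4x#3:9@96; bids=[-] asks=[-]

Answer: BIDS (highest first):
  (empty)
ASKS (lowest first):
  (empty)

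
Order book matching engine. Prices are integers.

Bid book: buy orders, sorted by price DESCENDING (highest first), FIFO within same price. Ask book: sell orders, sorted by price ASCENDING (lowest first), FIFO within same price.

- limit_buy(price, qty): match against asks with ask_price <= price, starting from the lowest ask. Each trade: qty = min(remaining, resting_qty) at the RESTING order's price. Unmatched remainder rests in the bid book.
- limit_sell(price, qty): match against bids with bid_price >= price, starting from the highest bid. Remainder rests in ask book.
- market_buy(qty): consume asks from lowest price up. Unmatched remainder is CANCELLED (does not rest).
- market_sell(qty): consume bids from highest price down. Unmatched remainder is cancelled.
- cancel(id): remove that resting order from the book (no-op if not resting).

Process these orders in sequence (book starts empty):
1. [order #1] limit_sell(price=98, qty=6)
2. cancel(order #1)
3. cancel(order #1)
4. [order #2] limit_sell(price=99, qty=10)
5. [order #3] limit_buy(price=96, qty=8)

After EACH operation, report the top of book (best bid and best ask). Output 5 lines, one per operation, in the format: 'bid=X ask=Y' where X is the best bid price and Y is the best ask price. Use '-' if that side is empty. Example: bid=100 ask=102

Answer: bid=- ask=98
bid=- ask=-
bid=- ask=-
bid=- ask=99
bid=96 ask=99

Derivation:
After op 1 [order #1] limit_sell(price=98, qty=6): fills=none; bids=[-] asks=[#1:6@98]
After op 2 cancel(order #1): fills=none; bids=[-] asks=[-]
After op 3 cancel(order #1): fills=none; bids=[-] asks=[-]
After op 4 [order #2] limit_sell(price=99, qty=10): fills=none; bids=[-] asks=[#2:10@99]
After op 5 [order #3] limit_buy(price=96, qty=8): fills=none; bids=[#3:8@96] asks=[#2:10@99]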